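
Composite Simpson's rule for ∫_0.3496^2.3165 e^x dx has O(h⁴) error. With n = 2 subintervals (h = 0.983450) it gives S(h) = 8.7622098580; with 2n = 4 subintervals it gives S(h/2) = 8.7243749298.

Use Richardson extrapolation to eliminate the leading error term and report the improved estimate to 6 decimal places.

r = 4, so 2^r = 16.
Numerator 16*A(h/2) − A(h) = 16*8.7243749298 − 8.7622098580 = 130.8277890188
Denominator 16 − 1 = 15.
R = 130.8277890188/15 = 8.7218526013
Gap between inputs: 3.783e-02; correction applied: −0.0025223285.

8.721853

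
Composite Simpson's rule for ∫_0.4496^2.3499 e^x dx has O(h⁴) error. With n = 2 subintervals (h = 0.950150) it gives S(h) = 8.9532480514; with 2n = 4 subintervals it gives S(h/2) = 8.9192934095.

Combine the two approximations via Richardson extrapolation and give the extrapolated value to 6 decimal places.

8.917030

With r = 4 the leading error scales as h^4, so the weight is 2^4 = 16.
16*8.9192934095 = 142.7086945520; 142.7086945520 − 8.9532480514 = 133.7554465006
Denominator 16 − 1 = 15.
Extrapolated: 133.7554465006 / 15 = 8.9170297667
Gap between inputs: 3.395e-02; correction applied: −0.0022636428.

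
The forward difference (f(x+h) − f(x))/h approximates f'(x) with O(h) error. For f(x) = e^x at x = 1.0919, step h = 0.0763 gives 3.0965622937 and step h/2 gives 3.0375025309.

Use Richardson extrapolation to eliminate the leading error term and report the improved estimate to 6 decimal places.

2.978443

The method has order 1: 2^1 = 2.
Top: 2(3.0375025309) − (3.0965622937) = 2.9784427681
(2·3.0375025309 − 3.0965622937)/(2 − 1) = 2.9784427681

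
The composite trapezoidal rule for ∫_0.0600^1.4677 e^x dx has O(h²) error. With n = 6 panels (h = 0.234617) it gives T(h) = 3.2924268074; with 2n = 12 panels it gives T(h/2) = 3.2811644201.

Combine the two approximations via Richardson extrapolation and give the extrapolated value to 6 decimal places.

Leading term ∝ h^2; use weight 4 = 2^2.
Numerator 4×A(h/2) − A(h) = 4×3.2811644201 − 3.2924268074 = 9.8322308730
Denominator 4 − 1 = 3.
So the Richardson estimate is 3.2774102910.

3.277410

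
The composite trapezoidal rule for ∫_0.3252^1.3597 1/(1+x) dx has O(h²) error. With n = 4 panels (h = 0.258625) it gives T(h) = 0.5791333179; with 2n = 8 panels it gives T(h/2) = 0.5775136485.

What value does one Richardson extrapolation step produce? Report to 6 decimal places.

0.576974

r = 2: numerator weight 4, denominator 3.
Numerator 4×A(h/2) − A(h) = 4×0.5775136485 − 0.5791333179 = 1.7309212761
Divide by 2^2 − 1 = 3.
Result: 0.5769737587
Gap between inputs: 1.620e-03; correction applied: −0.0005398898.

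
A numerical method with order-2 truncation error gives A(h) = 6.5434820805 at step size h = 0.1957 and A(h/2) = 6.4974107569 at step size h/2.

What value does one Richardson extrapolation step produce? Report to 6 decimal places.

The method has order 2: 2^2 = 4.
Weighted: 25.9896430276 − 6.5434820805 = 19.4461609471
Extrapolated: 19.4461609471 / 3 = 6.4820536490
Correction |R − A(h/2)| = 1.536e-02; gap |A(h/2) − A(h)| = 4.607e-02.

6.482054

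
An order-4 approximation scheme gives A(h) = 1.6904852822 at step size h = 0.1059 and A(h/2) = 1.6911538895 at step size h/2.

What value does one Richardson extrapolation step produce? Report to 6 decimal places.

1.691198

Method order is 4; weight 2^4 = 16.
Weighted: 27.0584622320 − 1.6904852822 = 25.3679769498
R = 25.3679769498/15 = 1.6911984633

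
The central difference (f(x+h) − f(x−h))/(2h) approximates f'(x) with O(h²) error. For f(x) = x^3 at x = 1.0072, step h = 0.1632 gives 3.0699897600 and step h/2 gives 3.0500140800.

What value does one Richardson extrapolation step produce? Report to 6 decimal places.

With r = 2 the leading error scales as h^2, so the weight is 2^2 = 4.
4·3.0500140800 − 3.0699897600 = 9.1300665600
Extrapolated: 9.1300665600 / 3 = 3.0433555200
Gap between inputs: 1.998e-02; correction applied: −0.0066585600.

3.043356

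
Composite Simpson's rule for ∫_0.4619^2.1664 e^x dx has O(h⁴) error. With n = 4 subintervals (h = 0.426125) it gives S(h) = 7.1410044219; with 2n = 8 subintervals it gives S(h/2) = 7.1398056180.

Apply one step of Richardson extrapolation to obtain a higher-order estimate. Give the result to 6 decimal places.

7.139726

The method has order 4: 2^4 = 16.
Weighted: 114.2368898880 − 7.1410044219 = 107.0958854661
Divide by 2^4 − 1 = 15.
Result: 7.1397256977
Shift from A(h/2): −0.0000799203.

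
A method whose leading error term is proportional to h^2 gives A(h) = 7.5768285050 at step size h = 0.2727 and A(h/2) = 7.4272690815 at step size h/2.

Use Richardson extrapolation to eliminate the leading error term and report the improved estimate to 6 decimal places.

With r = 2 the leading error scales as h^2, so the weight is 2^2 = 4.
Top: 4(7.4272690815) − (7.5768285050) = 22.1322478210
22.1322478210 ÷ 3 = 7.3774159403
Shift from A(h/2): −0.0498531412.

7.377416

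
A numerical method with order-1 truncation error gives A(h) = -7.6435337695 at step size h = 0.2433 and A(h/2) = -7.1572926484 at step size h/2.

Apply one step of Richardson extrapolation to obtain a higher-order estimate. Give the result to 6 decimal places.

Error is O(h^1); halving h shrinks it by 2^1 = 2.
Numerator 2·A(h/2) − A(h) = 2·(-7.1572926484) − (-7.6435337695) = -6.6710515273
Denominator 2 − 1 = 1.
(2·(-7.1572926484) − (-7.6435337695))/(2 − 1) = -6.6710515273
Shift from A(h/2): +0.4862411211.

-6.671052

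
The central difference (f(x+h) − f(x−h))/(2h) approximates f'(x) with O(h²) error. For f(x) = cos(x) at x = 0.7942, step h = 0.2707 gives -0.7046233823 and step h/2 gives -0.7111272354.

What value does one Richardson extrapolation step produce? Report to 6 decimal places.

-0.713295

With r = 2 the leading error scales as h^2, so the weight is 2^2 = 4.
Top: 4(-0.7111272354) − (-0.7046233823) = -2.1398855593
Divide by 2^2 − 1 = 3.
(-2.1398855593) ÷ 3 = -0.7132951864
Shift from A(h/2): −0.0021679510.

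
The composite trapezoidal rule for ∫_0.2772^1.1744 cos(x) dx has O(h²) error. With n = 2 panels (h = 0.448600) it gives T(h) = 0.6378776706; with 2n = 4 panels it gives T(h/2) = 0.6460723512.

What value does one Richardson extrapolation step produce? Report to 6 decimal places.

Leading term ∝ h^2; use weight 4 = 2^2.
2^2·A(h/2) = 2.5842894048; minus A(h) gives 1.9464117342.
Divide by 2^2 − 1 = 3.
1.9464117342 ÷ 3 = 0.6488039114

0.648804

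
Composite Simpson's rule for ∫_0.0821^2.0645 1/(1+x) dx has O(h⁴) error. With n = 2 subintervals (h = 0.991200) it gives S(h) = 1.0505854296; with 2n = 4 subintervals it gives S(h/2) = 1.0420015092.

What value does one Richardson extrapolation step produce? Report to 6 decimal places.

Method order is 4; weight 2^4 = 16.
Numerator 16×A(h/2) − A(h) = 16×1.0420015092 − 1.0505854296 = 15.6214387176
15.6214387176 ÷ 15 = 1.0414292478

1.041429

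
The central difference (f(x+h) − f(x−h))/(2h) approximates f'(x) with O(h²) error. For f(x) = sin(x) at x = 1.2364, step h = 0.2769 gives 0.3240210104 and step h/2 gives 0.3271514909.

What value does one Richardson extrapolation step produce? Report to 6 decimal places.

Order 2 gives 2^r = 4 and 2^r − 1 = 3.
4 × 0.3271514909 = 1.3086059636; 1.3086059636 − 0.3240210104 = 0.9845849532
(4 × 0.3271514909 − 0.3240210104)/(4 − 1) = 0.3281949844

0.328195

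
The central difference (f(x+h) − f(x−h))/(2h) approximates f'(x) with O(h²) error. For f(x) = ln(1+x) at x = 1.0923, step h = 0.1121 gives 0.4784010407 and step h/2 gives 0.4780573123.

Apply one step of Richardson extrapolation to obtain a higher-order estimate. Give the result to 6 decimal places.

0.477943

r = 2, so 2^r = 4.
A(h/2) − A(h) = 0.4780573123 − 0.4784010407 = -0.0003437284
Correction (A(h/2) − A(h))/(4 − 1) = (-0.0003437284)/3 = -0.0001145761
R = A(h/2) + (A(h/2) − A(h))/3 = 0.4780573123 − 0.0001145761 = 0.4779427362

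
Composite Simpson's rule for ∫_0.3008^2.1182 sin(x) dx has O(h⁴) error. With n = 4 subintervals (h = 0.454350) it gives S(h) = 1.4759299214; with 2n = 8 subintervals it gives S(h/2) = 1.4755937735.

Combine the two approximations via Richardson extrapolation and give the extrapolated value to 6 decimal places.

1.475571

Order 4 gives 2^r = 16 and 2^r − 1 = 15.
Top: 16(1.4755937735) − (1.4759299214) = 22.1335704546
Extrapolated: 22.1335704546 / 15 = 1.4755713636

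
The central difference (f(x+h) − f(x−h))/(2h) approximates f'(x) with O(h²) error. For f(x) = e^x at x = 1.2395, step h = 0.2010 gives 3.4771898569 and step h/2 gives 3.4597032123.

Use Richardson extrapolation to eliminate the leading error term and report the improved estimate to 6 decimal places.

Leading term ∝ h^2; use weight 4 = 2^2.
Top: 4(3.4597032123) − (3.4771898569) = 10.3616229923
Extrapolated: 10.3616229923 / 3 = 3.4538743308

3.453874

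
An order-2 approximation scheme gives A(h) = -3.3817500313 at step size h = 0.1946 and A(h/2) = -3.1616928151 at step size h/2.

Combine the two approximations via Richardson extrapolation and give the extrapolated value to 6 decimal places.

-3.088340

The method has order 2: 2^2 = 4.
4×(-3.1616928151) − (-3.3817500313) = -9.2650212291
(-9.2650212291) ÷ 3 = -3.0883404097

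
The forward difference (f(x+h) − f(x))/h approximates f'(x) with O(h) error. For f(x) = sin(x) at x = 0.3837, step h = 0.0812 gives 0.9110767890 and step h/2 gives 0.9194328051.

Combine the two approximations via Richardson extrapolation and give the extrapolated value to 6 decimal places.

0.927789

With r = 1 the leading error scales as h^1, so the weight is 2^1 = 2.
Weighted: 1.8388656102 − 0.9110767890 = 0.9277888212
Divide by 2^1 − 1 = 1.
So the Richardson estimate is 0.9277888212.
Correction |R − A(h/2)| = 8.356e-03; gap |A(h/2) − A(h)| = 8.356e-03.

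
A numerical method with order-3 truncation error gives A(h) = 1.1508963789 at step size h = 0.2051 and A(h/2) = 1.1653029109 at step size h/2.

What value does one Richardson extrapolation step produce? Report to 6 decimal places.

r = 3, so 2^r = 8.
A(h/2) − A(h) = 1.1653029109 − 1.1508963789 = 0.0144065320
Correction (A(h/2) − A(h))/(8 − 1) = 0.0144065320/7 = 0.0020580760
R = A(h/2) + (A(h/2) − A(h))/7 = 1.1653029109 + 0.0020580760 = 1.1673609869

1.167361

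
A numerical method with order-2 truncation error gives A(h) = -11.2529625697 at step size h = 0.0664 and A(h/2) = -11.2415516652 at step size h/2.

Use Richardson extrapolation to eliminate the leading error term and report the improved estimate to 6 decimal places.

-11.237748

r = 2, so 2^r = 4.
Difference of the inputs: -11.2415516652 − (-11.2529625697) = 0.0114109045
Correction (A(h/2) − A(h))/(4 − 1) = 0.0114109045/3 = 0.0038036348
R = -11.2415516652 + 0.0038036348 = -11.2377480304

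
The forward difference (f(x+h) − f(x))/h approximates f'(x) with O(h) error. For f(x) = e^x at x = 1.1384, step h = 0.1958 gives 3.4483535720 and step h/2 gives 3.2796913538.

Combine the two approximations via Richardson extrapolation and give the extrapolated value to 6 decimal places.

3.111029

r = 1: numerator weight 2, denominator 1.
Numerator 2 × A(h/2) − A(h) = 2 × 3.2796913538 − 3.4483535720 = 3.1110291356
Divide by 2^1 − 1 = 1.
R = 3.1110291356/1 = 3.1110291356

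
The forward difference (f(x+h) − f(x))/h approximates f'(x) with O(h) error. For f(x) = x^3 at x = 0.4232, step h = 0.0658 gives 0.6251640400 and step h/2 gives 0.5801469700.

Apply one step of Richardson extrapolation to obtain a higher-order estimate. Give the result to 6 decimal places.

With r = 1 the leading error scales as h^1, so the weight is 2^1 = 2.
2 × 0.5801469700 − 0.6251640400 = 0.5351299000
0.5351299000 ÷ 1 = 0.5351299000
Correction |R − A(h/2)| = 4.502e-02; gap |A(h/2) − A(h)| = 4.502e-02.

0.535130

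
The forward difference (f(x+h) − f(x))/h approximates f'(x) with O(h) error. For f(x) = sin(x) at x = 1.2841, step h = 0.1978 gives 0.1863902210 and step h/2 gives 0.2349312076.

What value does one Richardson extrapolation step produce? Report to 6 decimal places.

With r = 1 the leading error scales as h^1, so the weight is 2^1 = 2.
2^1*A(h/2) = 0.4698624152; minus A(h) gives 0.2834721942.
Divide by 2^1 − 1 = 1.
(2*0.2349312076 − 0.1863902210)/(2 − 1) = 0.2834721942

0.283472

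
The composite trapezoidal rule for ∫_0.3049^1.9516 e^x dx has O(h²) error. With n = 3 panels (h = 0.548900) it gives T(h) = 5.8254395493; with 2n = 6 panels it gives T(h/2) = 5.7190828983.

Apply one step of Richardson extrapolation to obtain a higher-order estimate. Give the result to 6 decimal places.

5.683631

With r = 2 the leading error scales as h^2, so the weight is 2^2 = 4.
4*5.7190828983 = 22.8763315932; 22.8763315932 − 5.8254395493 = 17.0508920439
17.0508920439 ÷ 3 = 5.6836306813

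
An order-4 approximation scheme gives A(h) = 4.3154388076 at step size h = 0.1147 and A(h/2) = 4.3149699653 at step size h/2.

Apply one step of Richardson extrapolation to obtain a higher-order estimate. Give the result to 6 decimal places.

4.314939

r = 4, so 2^r = 16.
16×4.3149699653 − 4.3154388076 = 64.7240806372
Divide by 2^4 − 1 = 15.
64.7240806372 ÷ 15 = 4.3149387091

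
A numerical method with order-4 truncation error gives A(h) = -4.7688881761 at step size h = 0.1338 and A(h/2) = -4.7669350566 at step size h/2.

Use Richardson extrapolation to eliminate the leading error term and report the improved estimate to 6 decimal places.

r = 4, so 2^r = 16.
16*(-4.7669350566) − (-4.7688881761) = -71.5020727295
Denominator 16 − 1 = 15.
R = (-71.5020727295)/15 = -4.7668048486

-4.766805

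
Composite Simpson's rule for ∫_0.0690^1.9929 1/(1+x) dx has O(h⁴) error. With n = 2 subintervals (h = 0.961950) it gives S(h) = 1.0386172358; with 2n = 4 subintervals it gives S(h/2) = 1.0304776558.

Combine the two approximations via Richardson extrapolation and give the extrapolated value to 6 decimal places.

1.029935

Leading term ∝ h^4; use weight 16 = 2^4.
Top: 16(1.0304776558) − (1.0386172358) = 15.4490252570
Denominator 16 − 1 = 15.
15.4490252570 ÷ 15 = 1.0299350171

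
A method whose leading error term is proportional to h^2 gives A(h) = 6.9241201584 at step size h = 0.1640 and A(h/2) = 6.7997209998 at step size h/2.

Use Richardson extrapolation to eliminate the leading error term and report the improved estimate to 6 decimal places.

6.758255

The method has order 2: 2^2 = 4.
4×6.7997209998 − 6.9241201584 = 20.2747638408
Denominator 4 − 1 = 3.
Result: 6.7582546136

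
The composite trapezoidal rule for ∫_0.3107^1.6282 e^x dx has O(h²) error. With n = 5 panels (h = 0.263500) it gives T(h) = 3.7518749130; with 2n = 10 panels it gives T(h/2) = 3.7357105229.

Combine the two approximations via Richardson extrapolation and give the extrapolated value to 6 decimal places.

r = 2, so 2^r = 4.
4×3.7357105229 = 14.9428420916; subtract 3.7518749130 → 11.1909671786
11.1909671786 ÷ 3 = 3.7303223929
Gap between inputs: 1.616e-02; correction applied: −0.0053881300.

3.730322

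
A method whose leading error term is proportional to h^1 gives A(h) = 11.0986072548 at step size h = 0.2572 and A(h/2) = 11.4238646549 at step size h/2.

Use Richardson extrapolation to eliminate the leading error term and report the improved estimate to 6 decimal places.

r = 1: numerator weight 2, denominator 1.
2 × 11.4238646549 − 11.0986072548 = 11.7491220550
Denominator 2 − 1 = 1.
11.7491220550 ÷ 1 = 11.7491220550

11.749122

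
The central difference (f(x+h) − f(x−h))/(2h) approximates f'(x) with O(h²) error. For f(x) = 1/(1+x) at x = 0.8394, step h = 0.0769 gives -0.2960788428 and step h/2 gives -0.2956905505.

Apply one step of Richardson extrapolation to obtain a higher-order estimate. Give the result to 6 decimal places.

r = 2, so 2^r = 4.
2^2*A(h/2) = -1.1827622020; minus A(h) gives -0.8866833592.
R = (-0.8866833592)/3 = -0.2955611197

-0.295561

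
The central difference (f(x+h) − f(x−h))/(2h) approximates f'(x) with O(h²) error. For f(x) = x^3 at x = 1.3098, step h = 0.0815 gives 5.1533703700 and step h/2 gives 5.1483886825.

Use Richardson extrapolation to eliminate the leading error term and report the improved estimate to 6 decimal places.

Order 2 gives 2^r = 4 and 2^r − 1 = 3.
A(h/2) − A(h) = 5.1483886825 − 5.1533703700 = -0.0049816875
Correction (A(h/2) − A(h))/(4 − 1) = (-0.0049816875)/3 = -0.0016605625
R = 5.1483886825 − 0.0016605625 = 5.1467281200

5.146728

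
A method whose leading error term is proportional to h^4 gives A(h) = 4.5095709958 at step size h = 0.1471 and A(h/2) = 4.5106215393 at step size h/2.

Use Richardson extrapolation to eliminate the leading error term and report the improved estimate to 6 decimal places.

4.510692

r = 4, so 2^r = 16.
Weighted: 72.1699446288 − 4.5095709958 = 67.6603736330
Extrapolated: 67.6603736330 / 15 = 4.5106915755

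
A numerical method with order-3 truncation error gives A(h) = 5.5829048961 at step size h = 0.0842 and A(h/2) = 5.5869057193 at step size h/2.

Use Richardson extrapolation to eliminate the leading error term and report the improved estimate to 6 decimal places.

Leading term ∝ h^3; use weight 8 = 2^3.
8 × 5.5869057193 = 44.6952457544; subtract 5.5829048961 → 39.1123408583
(8 × 5.5869057193 − 5.5829048961)/(8 − 1) = 5.5874772655

5.587477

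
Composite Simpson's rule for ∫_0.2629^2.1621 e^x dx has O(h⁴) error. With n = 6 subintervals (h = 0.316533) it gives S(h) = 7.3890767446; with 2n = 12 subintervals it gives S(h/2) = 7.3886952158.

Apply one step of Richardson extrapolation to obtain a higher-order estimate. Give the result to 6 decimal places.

With r = 4 the leading error scales as h^4, so the weight is 2^4 = 16.
Numerator 16·A(h/2) − A(h) = 16·7.3886952158 − 7.3890767446 = 110.8300467082
Denominator 16 − 1 = 15.
R = 110.8300467082/15 = 7.3886697805
Gap between inputs: 3.815e-04; correction applied: −0.0000254353.

7.388670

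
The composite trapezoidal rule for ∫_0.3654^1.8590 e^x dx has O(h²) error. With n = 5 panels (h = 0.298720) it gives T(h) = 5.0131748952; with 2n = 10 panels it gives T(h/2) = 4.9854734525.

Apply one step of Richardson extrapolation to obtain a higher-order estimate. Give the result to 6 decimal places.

4.976240

r = 2, so 2^r = 4.
Weighted: 19.9418938100 − 5.0131748952 = 14.9287189148
Denominator 4 − 1 = 3.
So the Richardson estimate is 4.9762396383.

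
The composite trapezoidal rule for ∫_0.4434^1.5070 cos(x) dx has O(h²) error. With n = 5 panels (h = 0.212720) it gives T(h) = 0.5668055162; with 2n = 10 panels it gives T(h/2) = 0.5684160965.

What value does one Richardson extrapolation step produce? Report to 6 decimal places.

The method has order 2: 2^2 = 4.
Difference of the inputs: 0.5684160965 − 0.5668055162 = 0.0016105803
Correction (A(h/2) − A(h))/(4 − 1) = 0.0016105803/3 = 0.0005368601
R = 0.5684160965 + 0.0005368601 = 0.5689529566

0.568953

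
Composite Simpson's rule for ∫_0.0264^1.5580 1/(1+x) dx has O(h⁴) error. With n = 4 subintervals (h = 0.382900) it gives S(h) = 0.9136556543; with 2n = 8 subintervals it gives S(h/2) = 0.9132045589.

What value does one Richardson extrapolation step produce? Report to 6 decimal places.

Leading term ∝ h^4; use weight 16 = 2^4.
Difference of the inputs: 0.9132045589 − 0.9136556543 = -0.0004510954
Divide by 2^4 − 1 = 15: (-0.0004510954)/15 = -0.0000300730
R = A(h/2) + (A(h/2) − A(h))/15 = 0.9132045589 − 0.0000300730 = 0.9131744859
Shift from A(h/2): −0.0000300730.

0.913174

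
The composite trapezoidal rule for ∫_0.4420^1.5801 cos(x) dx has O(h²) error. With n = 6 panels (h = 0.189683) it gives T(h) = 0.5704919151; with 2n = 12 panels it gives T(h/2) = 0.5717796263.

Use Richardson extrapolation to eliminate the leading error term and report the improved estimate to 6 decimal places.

r = 2: numerator weight 4, denominator 3.
2^2×A(h/2) = 2.2871185052; minus A(h) gives 1.7166265901.
R = 1.7166265901/3 = 0.5722088634
Gap between inputs: 1.288e-03; correction applied: +0.0004292371.

0.572209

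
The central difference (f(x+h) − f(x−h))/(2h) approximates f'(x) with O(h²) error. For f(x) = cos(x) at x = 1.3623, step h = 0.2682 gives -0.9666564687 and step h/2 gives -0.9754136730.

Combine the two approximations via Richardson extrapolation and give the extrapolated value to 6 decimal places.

-0.978333

With r = 2 the leading error scales as h^2, so the weight is 2^2 = 4.
4 × (-0.9754136730) − (-0.9666564687) = -2.9349982233
Divide by 2^2 − 1 = 3.
(4 × (-0.9754136730) − (-0.9666564687))/(4 − 1) = -0.9783327411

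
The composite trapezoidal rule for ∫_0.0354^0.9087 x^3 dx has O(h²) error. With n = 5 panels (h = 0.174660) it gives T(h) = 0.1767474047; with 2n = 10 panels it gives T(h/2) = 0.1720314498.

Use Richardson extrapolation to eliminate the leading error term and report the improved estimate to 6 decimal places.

r = 2: numerator weight 4, denominator 3.
4 × 0.1720314498 = 0.6881257992; subtract 0.1767474047 → 0.5113783945
(4 × 0.1720314498 − 0.1767474047)/(4 − 1) = 0.1704594648
Gap between inputs: 4.716e-03; correction applied: −0.0015719850.

0.170459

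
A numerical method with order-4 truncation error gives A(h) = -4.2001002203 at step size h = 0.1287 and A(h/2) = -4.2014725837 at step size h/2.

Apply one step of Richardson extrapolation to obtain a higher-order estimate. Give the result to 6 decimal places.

With r = 4 the leading error scales as h^4, so the weight is 2^4 = 16.
2^4·A(h/2) = -67.2235613392; minus A(h) gives -63.0234611189.
(16·(-4.2014725837) − (-4.2001002203))/(16 − 1) = -4.2015640746

-4.201564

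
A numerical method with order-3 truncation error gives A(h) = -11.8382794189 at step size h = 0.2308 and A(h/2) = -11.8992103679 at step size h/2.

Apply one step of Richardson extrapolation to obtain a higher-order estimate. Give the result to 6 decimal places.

With r = 3 the leading error scales as h^3, so the weight is 2^3 = 8.
Numerator 8 × A(h/2) − A(h) = 8 × (-11.8992103679) − (-11.8382794189) = -83.3554035243
Divide by 2^3 − 1 = 7.
(8 × (-11.8992103679) − (-11.8382794189))/(8 − 1) = -11.9079147892
Gap between inputs: 6.093e-02; correction applied: −0.0087044213.

-11.907915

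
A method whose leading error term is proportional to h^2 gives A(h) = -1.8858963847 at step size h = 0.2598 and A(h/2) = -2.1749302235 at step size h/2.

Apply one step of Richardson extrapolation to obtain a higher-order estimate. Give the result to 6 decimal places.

r = 2: numerator weight 4, denominator 3.
Top: 4(-2.1749302235) − (-1.8858963847) = -6.8138245093
Denominator 4 − 1 = 3.
So the Richardson estimate is -2.2712748364.
Correction |R − A(h/2)| = 9.634e-02; gap |A(h/2) − A(h)| = 2.890e-01.

-2.271275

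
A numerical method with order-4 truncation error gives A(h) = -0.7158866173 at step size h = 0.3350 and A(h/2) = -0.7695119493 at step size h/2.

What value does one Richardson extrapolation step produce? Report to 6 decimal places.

The method has order 4: 2^4 = 16.
2^4 × A(h/2) = -12.3121911888; minus A(h) gives -11.5963045715.
Denominator 16 − 1 = 15.
Extrapolated: (-11.5963045715) / 15 = -0.7730869714

-0.773087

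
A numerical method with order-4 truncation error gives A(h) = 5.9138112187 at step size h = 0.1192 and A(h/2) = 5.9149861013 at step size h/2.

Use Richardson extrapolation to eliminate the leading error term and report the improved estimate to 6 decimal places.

5.915064

r = 4, so 2^r = 16.
Top: 16(5.9149861013) − (5.9138112187) = 88.7259664021
(16×5.9149861013 − 5.9138112187)/(16 − 1) = 5.9150644268
Gap between inputs: 1.175e-03; correction applied: +0.0000783255.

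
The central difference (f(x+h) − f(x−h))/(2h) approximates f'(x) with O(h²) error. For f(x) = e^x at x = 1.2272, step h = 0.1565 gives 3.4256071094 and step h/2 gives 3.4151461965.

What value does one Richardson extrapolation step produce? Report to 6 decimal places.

Order 2 gives 2^r = 4 and 2^r − 1 = 3.
Top: 4(3.4151461965) − (3.4256071094) = 10.2349776766
10.2349776766 ÷ 3 = 3.4116592255

3.411659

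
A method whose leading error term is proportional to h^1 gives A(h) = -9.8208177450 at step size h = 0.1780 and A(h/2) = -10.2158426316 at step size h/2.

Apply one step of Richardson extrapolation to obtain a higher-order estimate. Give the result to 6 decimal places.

-10.610868

Error is O(h^1); halving h shrinks it by 2^1 = 2.
Weighted: (-20.4316852632) − (-9.8208177450) = -10.6108675182
Divide by 2^1 − 1 = 1.
(-10.6108675182) ÷ 1 = -10.6108675182
Shift from A(h/2): −0.3950248866.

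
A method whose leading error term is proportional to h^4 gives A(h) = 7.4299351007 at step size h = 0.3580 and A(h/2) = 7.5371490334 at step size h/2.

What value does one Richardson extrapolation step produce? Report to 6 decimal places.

The method has order 4: 2^4 = 16.
16×7.5371490334 − 7.4299351007 = 113.1644494337
Denominator 16 − 1 = 15.
(16×7.5371490334 − 7.4299351007)/(16 − 1) = 7.5442966289
Gap between inputs: 1.072e-01; correction applied: +0.0071475955.

7.544297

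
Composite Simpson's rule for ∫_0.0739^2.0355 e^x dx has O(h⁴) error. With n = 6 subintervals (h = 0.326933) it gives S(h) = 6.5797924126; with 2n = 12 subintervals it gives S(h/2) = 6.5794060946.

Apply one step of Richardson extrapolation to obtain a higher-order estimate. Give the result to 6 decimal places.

6.579380

Order 4 gives 2^r = 16 and 2^r − 1 = 15.
16*6.5794060946 = 105.2704975136; 105.2704975136 − 6.5797924126 = 98.6907051010
Denominator 16 − 1 = 15.
Extrapolated: 98.6907051010 / 15 = 6.5793803401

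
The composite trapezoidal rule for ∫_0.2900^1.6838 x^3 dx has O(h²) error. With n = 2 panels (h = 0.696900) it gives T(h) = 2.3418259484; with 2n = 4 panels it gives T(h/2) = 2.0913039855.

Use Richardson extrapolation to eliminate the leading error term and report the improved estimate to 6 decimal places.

With r = 2 the leading error scales as h^2, so the weight is 2^2 = 4.
Numerator 4×A(h/2) − A(h) = 4×2.0913039855 − 2.3418259484 = 6.0233899936
Denominator 4 − 1 = 3.
Extrapolated: 6.0233899936 / 3 = 2.0077966645

2.007797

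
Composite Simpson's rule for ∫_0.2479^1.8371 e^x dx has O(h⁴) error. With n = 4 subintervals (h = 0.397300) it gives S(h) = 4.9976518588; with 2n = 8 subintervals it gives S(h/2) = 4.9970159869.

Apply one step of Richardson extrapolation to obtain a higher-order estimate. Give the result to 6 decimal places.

With r = 4 the leading error scales as h^4, so the weight is 2^4 = 16.
2^4·A(h/2) = 79.9522557904; minus A(h) gives 74.9546039316.
Extrapolated: 74.9546039316 / 15 = 4.9969735954

4.996974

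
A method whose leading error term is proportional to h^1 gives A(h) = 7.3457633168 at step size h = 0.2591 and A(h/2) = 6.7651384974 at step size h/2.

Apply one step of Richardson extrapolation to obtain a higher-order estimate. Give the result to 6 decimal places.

6.184514

r = 1: numerator weight 2, denominator 1.
2·6.7651384974 − 7.3457633168 = 6.1845136780
Denominator 2 − 1 = 1.
6.1845136780 ÷ 1 = 6.1845136780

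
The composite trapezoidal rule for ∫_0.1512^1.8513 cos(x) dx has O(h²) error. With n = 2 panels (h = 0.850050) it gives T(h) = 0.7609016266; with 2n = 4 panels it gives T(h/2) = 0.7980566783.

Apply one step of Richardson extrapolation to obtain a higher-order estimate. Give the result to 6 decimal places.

Order 2 gives 2^r = 4 and 2^r − 1 = 3.
Numerator 4·A(h/2) − A(h) = 4·0.7980566783 − 0.7609016266 = 2.4313250866
Denominator 4 − 1 = 3.
Extrapolated: 2.4313250866 / 3 = 0.8104416955
Correction |R − A(h/2)| = 1.239e-02; gap |A(h/2) − A(h)| = 3.716e-02.

0.810442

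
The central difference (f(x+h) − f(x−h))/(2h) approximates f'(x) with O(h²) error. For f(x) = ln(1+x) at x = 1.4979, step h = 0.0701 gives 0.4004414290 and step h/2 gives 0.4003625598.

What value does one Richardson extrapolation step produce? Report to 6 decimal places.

r = 2, so 2^r = 4.
4×0.4003625598 − 0.4004414290 = 1.2010088102
(4×0.4003625598 − 0.4004414290)/(4 − 1) = 0.4003362701

0.400336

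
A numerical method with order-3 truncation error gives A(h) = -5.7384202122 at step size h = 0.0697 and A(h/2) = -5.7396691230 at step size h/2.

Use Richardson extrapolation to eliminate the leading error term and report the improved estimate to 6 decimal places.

-5.739848

Error is O(h^3); halving h shrinks it by 2^3 = 8.
8*(-5.7396691230) = -45.9173529840; (-45.9173529840) − (-5.7384202122) = -40.1789327718
Extrapolated: (-40.1789327718) / 7 = -5.7398475388
Correction |R − A(h/2)| = 1.784e-04; gap |A(h/2) − A(h)| = 1.249e-03.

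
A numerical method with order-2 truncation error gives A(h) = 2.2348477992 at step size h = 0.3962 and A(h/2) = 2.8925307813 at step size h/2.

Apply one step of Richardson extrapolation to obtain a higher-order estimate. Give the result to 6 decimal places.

Method order is 2; weight 2^2 = 4.
A(h/2) − A(h) = 2.8925307813 − 2.2348477992 = 0.6576829821
Correction (A(h/2) − A(h))/(4 − 1) = 0.6576829821/3 = 0.2192276607
R = A(h/2) + (A(h/2) − A(h))/3 = 2.8925307813 + 0.2192276607 = 3.1117584420
Gap between inputs: 6.577e-01; correction applied: +0.2192276607.

3.111758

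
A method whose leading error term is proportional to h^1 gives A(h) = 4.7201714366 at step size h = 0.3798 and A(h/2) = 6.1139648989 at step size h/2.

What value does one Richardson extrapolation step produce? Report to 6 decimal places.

With r = 1 the leading error scales as h^1, so the weight is 2^1 = 2.
Numerator 2 × A(h/2) − A(h) = 2 × 6.1139648989 − 4.7201714366 = 7.5077583612
Divide by 2^1 − 1 = 1.
Extrapolated: 7.5077583612 / 1 = 7.5077583612
Shift from A(h/2): +1.3937934623.

7.507758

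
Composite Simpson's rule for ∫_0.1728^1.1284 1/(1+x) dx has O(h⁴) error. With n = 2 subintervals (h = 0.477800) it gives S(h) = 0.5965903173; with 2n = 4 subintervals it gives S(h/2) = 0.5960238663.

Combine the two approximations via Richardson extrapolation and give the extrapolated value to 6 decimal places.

With r = 4 the leading error scales as h^4, so the weight is 2^4 = 16.
16*0.5960238663 − 0.5965903173 = 8.9397915435
Denominator 16 − 1 = 15.
So the Richardson estimate is 0.5959861029.
Correction |R − A(h/2)| = 3.776e-05; gap |A(h/2) − A(h)| = 5.665e-04.

0.595986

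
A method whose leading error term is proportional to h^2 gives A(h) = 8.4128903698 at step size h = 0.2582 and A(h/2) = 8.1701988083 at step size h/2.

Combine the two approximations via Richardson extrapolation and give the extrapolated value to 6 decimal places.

r = 2, so 2^r = 4.
Top: 4(8.1701988083) − (8.4128903698) = 24.2679048634
Divide by 2^2 − 1 = 3.
Result: 8.0893016211

8.089302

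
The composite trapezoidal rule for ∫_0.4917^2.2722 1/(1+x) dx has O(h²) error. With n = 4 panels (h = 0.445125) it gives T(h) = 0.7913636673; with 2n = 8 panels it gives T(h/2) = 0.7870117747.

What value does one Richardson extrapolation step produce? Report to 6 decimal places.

Leading term ∝ h^2; use weight 4 = 2^2.
2^2·A(h/2) = 3.1480470988; minus A(h) gives 2.3566834315.
Denominator 4 − 1 = 3.
R = 2.3566834315/3 = 0.7855611438

0.785561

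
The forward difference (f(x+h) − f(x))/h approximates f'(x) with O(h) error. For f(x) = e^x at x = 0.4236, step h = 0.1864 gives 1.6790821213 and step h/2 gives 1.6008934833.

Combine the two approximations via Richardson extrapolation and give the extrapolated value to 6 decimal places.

1.522705

r = 1, so 2^r = 2.
Top: 2(1.6008934833) − (1.6790821213) = 1.5227048453
Divide by 2^1 − 1 = 1.
So the Richardson estimate is 1.5227048453.
Gap between inputs: 7.819e-02; correction applied: −0.0781886380.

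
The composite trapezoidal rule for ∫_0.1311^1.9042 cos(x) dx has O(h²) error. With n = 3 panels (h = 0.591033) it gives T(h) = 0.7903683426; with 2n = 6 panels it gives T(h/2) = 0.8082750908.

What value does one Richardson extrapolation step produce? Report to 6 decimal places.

r = 2: numerator weight 4, denominator 3.
Weighted: 3.2331003632 − 0.7903683426 = 2.4427320206
Denominator 4 − 1 = 3.
R = 2.4427320206/3 = 0.8142440069

0.814244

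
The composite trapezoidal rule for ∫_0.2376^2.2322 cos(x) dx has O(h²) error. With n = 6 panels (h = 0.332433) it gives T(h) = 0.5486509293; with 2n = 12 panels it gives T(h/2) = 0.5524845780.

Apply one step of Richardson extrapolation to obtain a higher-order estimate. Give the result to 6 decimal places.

0.553762

r = 2: numerator weight 4, denominator 3.
A(h/2) − A(h) = 0.5524845780 − 0.5486509293 = 0.0038336487
Correction (A(h/2) − A(h))/(4 − 1) = 0.0038336487/3 = 0.0012778829
R = 0.5524845780 + 0.0012778829 = 0.5537624609
Gap between inputs: 3.834e-03; correction applied: +0.0012778829.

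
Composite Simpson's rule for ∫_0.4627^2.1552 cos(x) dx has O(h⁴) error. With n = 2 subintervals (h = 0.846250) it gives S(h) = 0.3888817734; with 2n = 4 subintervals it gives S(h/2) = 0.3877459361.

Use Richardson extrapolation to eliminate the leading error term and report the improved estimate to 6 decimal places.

0.387670

r = 4: numerator weight 16, denominator 15.
Difference of the inputs: 0.3877459361 − 0.3888817734 = -0.0011358373
Divide by 2^4 − 1 = 15: (-0.0011358373)/15 = -0.0000757225
R = A(h/2) + (A(h/2) − A(h))/15 = 0.3877459361 − 0.0000757225 = 0.3876702136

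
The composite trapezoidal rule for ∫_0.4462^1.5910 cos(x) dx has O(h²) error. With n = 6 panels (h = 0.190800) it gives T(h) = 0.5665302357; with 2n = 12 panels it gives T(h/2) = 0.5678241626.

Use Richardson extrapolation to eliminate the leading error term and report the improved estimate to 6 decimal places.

With r = 2 the leading error scales as h^2, so the weight is 2^2 = 4.
2^2×A(h/2) = 2.2712966504; minus A(h) gives 1.7047664147.
Divide by 2^2 − 1 = 3.
1.7047664147 ÷ 3 = 0.5682554716
Gap between inputs: 1.294e-03; correction applied: +0.0004313090.

0.568255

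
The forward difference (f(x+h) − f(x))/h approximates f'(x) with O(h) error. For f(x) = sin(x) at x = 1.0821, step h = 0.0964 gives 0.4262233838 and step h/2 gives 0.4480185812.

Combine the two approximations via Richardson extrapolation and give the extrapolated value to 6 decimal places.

r = 1, so 2^r = 2.
Top: 2(0.4480185812) − (0.4262233838) = 0.4698137786
0.4698137786 ÷ 1 = 0.4698137786
Gap between inputs: 2.180e-02; correction applied: +0.0217951974.

0.469814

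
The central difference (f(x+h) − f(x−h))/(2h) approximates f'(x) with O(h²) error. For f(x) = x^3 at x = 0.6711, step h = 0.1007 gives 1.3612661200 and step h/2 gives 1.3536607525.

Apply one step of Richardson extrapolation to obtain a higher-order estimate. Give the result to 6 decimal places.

Error is O(h^2); halving h shrinks it by 2^2 = 4.
4×1.3536607525 = 5.4146430100; 5.4146430100 − 1.3612661200 = 4.0533768900
Denominator 4 − 1 = 3.
4.0533768900 ÷ 3 = 1.3511256300

1.351126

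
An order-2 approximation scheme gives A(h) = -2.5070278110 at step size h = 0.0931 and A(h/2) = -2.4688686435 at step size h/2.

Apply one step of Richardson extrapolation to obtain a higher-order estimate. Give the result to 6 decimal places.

r = 2, so 2^r = 4.
4*(-2.4688686435) = -9.8754745740; (-9.8754745740) − (-2.5070278110) = -7.3684467630
Divide by 2^2 − 1 = 3.
(-7.3684467630) ÷ 3 = -2.4561489210

-2.456149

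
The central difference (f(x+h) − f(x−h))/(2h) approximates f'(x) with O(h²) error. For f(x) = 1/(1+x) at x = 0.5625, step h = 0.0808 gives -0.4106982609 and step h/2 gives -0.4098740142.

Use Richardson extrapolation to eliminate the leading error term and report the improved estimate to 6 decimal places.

Method order is 2; weight 2^2 = 4.
4 × (-0.4098740142) − (-0.4106982609) = -1.2287977959
Divide by 2^2 − 1 = 3.
So the Richardson estimate is -0.4095992653.
Gap between inputs: 8.242e-04; correction applied: +0.0002747489.

-0.409599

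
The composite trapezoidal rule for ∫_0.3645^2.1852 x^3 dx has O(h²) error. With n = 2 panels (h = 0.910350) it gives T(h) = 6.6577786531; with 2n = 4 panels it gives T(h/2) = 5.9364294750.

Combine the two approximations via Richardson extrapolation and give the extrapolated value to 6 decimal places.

Method order is 2; weight 2^2 = 4.
Numerator 4 × A(h/2) − A(h) = 4 × 5.9364294750 − 6.6577786531 = 17.0879392469
R = 17.0879392469/3 = 5.6959797490

5.695980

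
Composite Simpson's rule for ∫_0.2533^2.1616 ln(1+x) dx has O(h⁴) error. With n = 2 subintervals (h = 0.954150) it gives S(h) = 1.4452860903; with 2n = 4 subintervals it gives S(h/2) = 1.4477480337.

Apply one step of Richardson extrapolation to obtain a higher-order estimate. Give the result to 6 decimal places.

1.447912

Order 4 gives 2^r = 16 and 2^r − 1 = 15.
A(h/2) − A(h) = 1.4477480337 − 1.4452860903 = 0.0024619434
Correction (A(h/2) − A(h))/(16 − 1) = 0.0024619434/15 = 0.0001641296
R = 1.4477480337 + 0.0001641296 = 1.4479121633
Gap between inputs: 2.462e-03; correction applied: +0.0001641296.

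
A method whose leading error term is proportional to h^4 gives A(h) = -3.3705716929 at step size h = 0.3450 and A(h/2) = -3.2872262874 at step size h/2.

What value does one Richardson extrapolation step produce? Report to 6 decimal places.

Order 4 gives 2^r = 16 and 2^r − 1 = 15.
Weighted: (-52.5956205984) − (-3.3705716929) = -49.2250489055
Denominator 16 − 1 = 15.
Result: -3.2816699270
Shift from A(h/2): +0.0055563604.

-3.281670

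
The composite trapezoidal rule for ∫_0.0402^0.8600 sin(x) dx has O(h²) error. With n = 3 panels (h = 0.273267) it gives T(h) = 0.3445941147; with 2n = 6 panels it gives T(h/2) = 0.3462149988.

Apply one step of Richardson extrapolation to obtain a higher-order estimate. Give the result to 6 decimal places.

0.346755

r = 2, so 2^r = 4.
Top: 4(0.3462149988) − (0.3445941147) = 1.0402658805
1.0402658805 ÷ 3 = 0.3467552935
Gap between inputs: 1.621e-03; correction applied: +0.0005402947.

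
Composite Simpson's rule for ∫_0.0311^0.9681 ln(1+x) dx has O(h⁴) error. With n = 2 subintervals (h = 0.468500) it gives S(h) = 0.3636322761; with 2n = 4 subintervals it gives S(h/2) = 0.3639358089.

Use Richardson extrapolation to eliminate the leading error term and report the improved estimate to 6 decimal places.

Order 4 gives 2^r = 16 and 2^r − 1 = 15.
A(h/2) − A(h) = 0.3639358089 − 0.3636322761 = 0.0003035328
Correction (A(h/2) − A(h))/(16 − 1) = 0.0003035328/15 = 0.0000202355
R = A(h/2) + (A(h/2) − A(h))/15 = 0.3639358089 + 0.0000202355 = 0.3639560444

0.363956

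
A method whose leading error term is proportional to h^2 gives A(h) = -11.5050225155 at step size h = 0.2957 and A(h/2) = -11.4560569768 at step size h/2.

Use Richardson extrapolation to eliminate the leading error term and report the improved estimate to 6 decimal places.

r = 2: numerator weight 4, denominator 3.
Difference of the inputs: -11.4560569768 − (-11.5050225155) = 0.0489655387
Divide by 2^2 − 1 = 3: 0.0489655387/3 = 0.0163218462
R = A(h/2) + (A(h/2) − A(h))/3 = -11.4560569768 + 0.0163218462 = -11.4397351306
Shift from A(h/2): +0.0163218462.

-11.439735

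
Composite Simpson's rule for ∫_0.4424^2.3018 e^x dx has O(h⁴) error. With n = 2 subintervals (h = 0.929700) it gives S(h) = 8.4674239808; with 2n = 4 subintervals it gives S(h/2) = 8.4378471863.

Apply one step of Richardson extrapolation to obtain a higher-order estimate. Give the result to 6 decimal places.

8.435875

With r = 4 the leading error scales as h^4, so the weight is 2^4 = 16.
16×8.4378471863 = 135.0055549808; subtract 8.4674239808 → 126.5381310000
126.5381310000 ÷ 15 = 8.4358754000
Gap between inputs: 2.958e-02; correction applied: −0.0019717863.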